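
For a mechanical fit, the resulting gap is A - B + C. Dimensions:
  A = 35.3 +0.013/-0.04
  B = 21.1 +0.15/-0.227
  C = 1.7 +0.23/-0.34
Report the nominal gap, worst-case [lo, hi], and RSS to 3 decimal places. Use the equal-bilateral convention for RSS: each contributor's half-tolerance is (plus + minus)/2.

Stack each dimension's contribution:
  +A: nom +35.300 → Σnom=35.300; wc +0.013/-0.040 → slack +0.013/-0.040; half-tol=0.026, Σhalf²=0.000702
  -B: nom -21.100 → Σnom=14.200; wc +0.227/-0.150 → slack +0.240/-0.190; half-tol=0.189, Σhalf²=0.036235
  +C: nom +1.700 → Σnom=15.900; wc +0.230/-0.340 → slack +0.470/-0.530; half-tol=0.285, Σhalf²=0.117460
Nominal = 15.900. Worst-case = [15.900 - 0.530, 15.900 + 0.470] = [15.370, 16.370]. RSS = √0.117460 = 0.343.

nominal=15.900 wc=[15.370,16.370] rss=0.343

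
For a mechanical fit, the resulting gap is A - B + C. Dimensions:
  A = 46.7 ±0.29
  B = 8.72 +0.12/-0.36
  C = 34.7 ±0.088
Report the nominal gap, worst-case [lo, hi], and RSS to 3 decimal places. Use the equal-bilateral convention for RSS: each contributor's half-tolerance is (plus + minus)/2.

nominal=72.680 wc=[72.182,73.418] rss=0.387

Stack each dimension's contribution:
  +A: nom +46.700 → Σnom=46.700; wc +0.290/-0.290 → slack +0.290/-0.290; half-tol=0.290, Σhalf²=0.084100
  -B: nom -8.720 → Σnom=37.980; wc +0.360/-0.120 → slack +0.650/-0.410; half-tol=0.240, Σhalf²=0.141700
  +C: nom +34.700 → Σnom=72.680; wc +0.088/-0.088 → slack +0.738/-0.498; half-tol=0.088, Σhalf²=0.149444
Nominal = 72.680. Worst-case = [72.680 - 0.498, 72.680 + 0.738] = [72.182, 73.418]. RSS = √0.149444 = 0.387.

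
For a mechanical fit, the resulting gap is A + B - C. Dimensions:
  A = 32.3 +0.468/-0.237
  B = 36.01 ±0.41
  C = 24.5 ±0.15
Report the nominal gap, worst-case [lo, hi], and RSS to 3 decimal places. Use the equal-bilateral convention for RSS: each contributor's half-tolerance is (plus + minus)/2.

Stack each dimension's contribution:
  +A: nom +32.300 → Σnom=32.300; wc +0.468/-0.237 → slack +0.468/-0.237; half-tol=0.353, Σhalf²=0.124256
  +B: nom +36.010 → Σnom=68.310; wc +0.410/-0.410 → slack +0.878/-0.647; half-tol=0.410, Σhalf²=0.292356
  -C: nom -24.500 → Σnom=43.810; wc +0.150/-0.150 → slack +1.028/-0.797; half-tol=0.150, Σhalf²=0.314856
Nominal = 43.810. Worst-case = [43.810 - 0.797, 43.810 + 1.028] = [43.013, 44.838]. RSS = √0.314856 = 0.561.

nominal=43.810 wc=[43.013,44.838] rss=0.561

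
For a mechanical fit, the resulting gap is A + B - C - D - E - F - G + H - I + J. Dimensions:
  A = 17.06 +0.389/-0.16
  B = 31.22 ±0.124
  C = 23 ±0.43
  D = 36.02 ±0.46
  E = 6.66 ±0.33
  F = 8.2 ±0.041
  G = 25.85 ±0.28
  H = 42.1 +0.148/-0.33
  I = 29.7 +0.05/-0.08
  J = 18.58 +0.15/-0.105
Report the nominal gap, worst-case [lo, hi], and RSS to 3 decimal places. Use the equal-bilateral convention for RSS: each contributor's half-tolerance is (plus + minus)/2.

nominal=-20.470 wc=[-22.780,-18.038] rss=0.868

Stack each dimension's contribution:
  +A: nom +17.060 → Σnom=17.060; wc +0.389/-0.160 → slack +0.389/-0.160; half-tol=0.275, Σhalf²=0.075350
  +B: nom +31.220 → Σnom=48.280; wc +0.124/-0.124 → slack +0.513/-0.284; half-tol=0.124, Σhalf²=0.090726
  -C: nom -23.000 → Σnom=25.280; wc +0.430/-0.430 → slack +0.943/-0.714; half-tol=0.430, Σhalf²=0.275626
  -D: nom -36.020 → Σnom=-10.740; wc +0.460/-0.460 → slack +1.403/-1.174; half-tol=0.460, Σhalf²=0.487226
  -E: nom -6.660 → Σnom=-17.400; wc +0.330/-0.330 → slack +1.733/-1.504; half-tol=0.330, Σhalf²=0.596126
  -F: nom -8.200 → Σnom=-25.600; wc +0.041/-0.041 → slack +1.774/-1.545; half-tol=0.041, Σhalf²=0.597807
  -G: nom -25.850 → Σnom=-51.450; wc +0.280/-0.280 → slack +2.054/-1.825; half-tol=0.280, Σhalf²=0.676207
  +H: nom +42.100 → Σnom=-9.350; wc +0.148/-0.330 → slack +2.202/-2.155; half-tol=0.239, Σhalf²=0.733328
  -I: nom -29.700 → Σnom=-39.050; wc +0.080/-0.050 → slack +2.282/-2.205; half-tol=0.065, Σhalf²=0.737553
  +J: nom +18.580 → Σnom=-20.470; wc +0.150/-0.105 → slack +2.432/-2.310; half-tol=0.128, Σhalf²=0.753810
Nominal = -20.470. Worst-case = [-20.470 - 2.310, -20.470 + 2.432] = [-22.780, -18.038]. RSS = √0.753810 = 0.868.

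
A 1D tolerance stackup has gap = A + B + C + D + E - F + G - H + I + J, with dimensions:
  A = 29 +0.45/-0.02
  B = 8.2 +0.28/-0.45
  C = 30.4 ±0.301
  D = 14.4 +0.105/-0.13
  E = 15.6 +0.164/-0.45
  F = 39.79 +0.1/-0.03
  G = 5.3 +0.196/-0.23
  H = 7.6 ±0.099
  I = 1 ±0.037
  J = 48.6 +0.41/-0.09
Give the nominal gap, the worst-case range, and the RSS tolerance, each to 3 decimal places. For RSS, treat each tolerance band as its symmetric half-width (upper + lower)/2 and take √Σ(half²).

nominal=105.110 wc=[103.203,107.182] rss=0.714

Stack each dimension's contribution:
  +A: nom +29.000 → Σnom=29.000; wc +0.450/-0.020 → slack +0.450/-0.020; half-tol=0.235, Σhalf²=0.055225
  +B: nom +8.200 → Σnom=37.200; wc +0.280/-0.450 → slack +0.730/-0.470; half-tol=0.365, Σhalf²=0.188450
  +C: nom +30.400 → Σnom=67.600; wc +0.301/-0.301 → slack +1.031/-0.771; half-tol=0.301, Σhalf²=0.279051
  +D: nom +14.400 → Σnom=82.000; wc +0.105/-0.130 → slack +1.136/-0.901; half-tol=0.117, Σhalf²=0.292857
  +E: nom +15.600 → Σnom=97.600; wc +0.164/-0.450 → slack +1.300/-1.351; half-tol=0.307, Σhalf²=0.387106
  -F: nom -39.790 → Σnom=57.810; wc +0.030/-0.100 → slack +1.330/-1.451; half-tol=0.065, Σhalf²=0.391331
  +G: nom +5.300 → Σnom=63.110; wc +0.196/-0.230 → slack +1.526/-1.681; half-tol=0.213, Σhalf²=0.436700
  -H: nom -7.600 → Σnom=55.510; wc +0.099/-0.099 → slack +1.625/-1.780; half-tol=0.099, Σhalf²=0.446501
  +I: nom +1.000 → Σnom=56.510; wc +0.037/-0.037 → slack +1.662/-1.817; half-tol=0.037, Σhalf²=0.447870
  +J: nom +48.600 → Σnom=105.110; wc +0.410/-0.090 → slack +2.072/-1.907; half-tol=0.250, Σhalf²=0.510370
Nominal = 105.110. Worst-case = [105.110 - 1.907, 105.110 + 2.072] = [103.203, 107.182]. RSS = √0.510370 = 0.714.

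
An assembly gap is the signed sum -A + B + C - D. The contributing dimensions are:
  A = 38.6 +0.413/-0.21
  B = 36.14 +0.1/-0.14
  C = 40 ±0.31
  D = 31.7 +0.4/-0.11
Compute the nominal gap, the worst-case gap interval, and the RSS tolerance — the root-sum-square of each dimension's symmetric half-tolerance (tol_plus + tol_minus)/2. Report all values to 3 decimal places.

nominal=5.840 wc=[4.577,6.570] rss=0.522

Stack each dimension's contribution:
  -A: nom -38.600 → Σnom=-38.600; wc +0.210/-0.413 → slack +0.210/-0.413; half-tol=0.311, Σhalf²=0.097032
  +B: nom +36.140 → Σnom=-2.460; wc +0.100/-0.140 → slack +0.310/-0.553; half-tol=0.120, Σhalf²=0.111432
  +C: nom +40.000 → Σnom=37.540; wc +0.310/-0.310 → slack +0.620/-0.863; half-tol=0.310, Σhalf²=0.207532
  -D: nom -31.700 → Σnom=5.840; wc +0.110/-0.400 → slack +0.730/-1.263; half-tol=0.255, Σhalf²=0.272557
Nominal = 5.840. Worst-case = [5.840 - 1.263, 5.840 + 0.730] = [4.577, 6.570]. RSS = √0.272557 = 0.522.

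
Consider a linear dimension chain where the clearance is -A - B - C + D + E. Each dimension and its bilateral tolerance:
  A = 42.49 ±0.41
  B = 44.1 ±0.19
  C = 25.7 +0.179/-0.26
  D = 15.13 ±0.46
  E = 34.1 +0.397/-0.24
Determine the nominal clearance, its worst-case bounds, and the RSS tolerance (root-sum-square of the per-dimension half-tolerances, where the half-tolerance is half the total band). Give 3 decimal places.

Stack each dimension's contribution:
  -A: nom -42.490 → Σnom=-42.490; wc +0.410/-0.410 → slack +0.410/-0.410; half-tol=0.410, Σhalf²=0.168100
  -B: nom -44.100 → Σnom=-86.590; wc +0.190/-0.190 → slack +0.600/-0.600; half-tol=0.190, Σhalf²=0.204200
  -C: nom -25.700 → Σnom=-112.290; wc +0.260/-0.179 → slack +0.860/-0.779; half-tol=0.220, Σhalf²=0.252380
  +D: nom +15.130 → Σnom=-97.160; wc +0.460/-0.460 → slack +1.320/-1.239; half-tol=0.460, Σhalf²=0.463980
  +E: nom +34.100 → Σnom=-63.060; wc +0.397/-0.240 → slack +1.717/-1.479; half-tol=0.319, Σhalf²=0.565422
Nominal = -63.060. Worst-case = [-63.060 - 1.479, -63.060 + 1.717] = [-64.539, -61.343]. RSS = √0.565422 = 0.752.

nominal=-63.060 wc=[-64.539,-61.343] rss=0.752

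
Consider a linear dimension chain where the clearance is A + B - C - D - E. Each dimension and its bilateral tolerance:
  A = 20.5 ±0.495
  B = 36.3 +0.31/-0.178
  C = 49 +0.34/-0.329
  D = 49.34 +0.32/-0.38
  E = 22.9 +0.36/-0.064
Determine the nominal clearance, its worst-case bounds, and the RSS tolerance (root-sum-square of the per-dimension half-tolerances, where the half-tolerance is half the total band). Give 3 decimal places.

nominal=-64.440 wc=[-66.133,-62.862] rss=0.764

Stack each dimension's contribution:
  +A: nom +20.500 → Σnom=20.500; wc +0.495/-0.495 → slack +0.495/-0.495; half-tol=0.495, Σhalf²=0.245025
  +B: nom +36.300 → Σnom=56.800; wc +0.310/-0.178 → slack +0.805/-0.673; half-tol=0.244, Σhalf²=0.304561
  -C: nom -49.000 → Σnom=7.800; wc +0.329/-0.340 → slack +1.134/-1.013; half-tol=0.335, Σhalf²=0.416451
  -D: nom -49.340 → Σnom=-41.540; wc +0.380/-0.320 → slack +1.514/-1.333; half-tol=0.350, Σhalf²=0.538951
  -E: nom -22.900 → Σnom=-64.440; wc +0.064/-0.360 → slack +1.578/-1.693; half-tol=0.212, Σhalf²=0.583895
Nominal = -64.440. Worst-case = [-64.440 - 1.693, -64.440 + 1.578] = [-66.133, -62.862]. RSS = √0.583895 = 0.764.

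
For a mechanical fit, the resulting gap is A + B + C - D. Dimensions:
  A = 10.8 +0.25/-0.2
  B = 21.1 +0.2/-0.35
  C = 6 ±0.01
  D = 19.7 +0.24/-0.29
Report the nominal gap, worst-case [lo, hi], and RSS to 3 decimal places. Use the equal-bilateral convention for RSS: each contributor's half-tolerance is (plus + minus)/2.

nominal=18.200 wc=[17.400,18.950] rss=0.443

Stack each dimension's contribution:
  +A: nom +10.800 → Σnom=10.800; wc +0.250/-0.200 → slack +0.250/-0.200; half-tol=0.225, Σhalf²=0.050625
  +B: nom +21.100 → Σnom=31.900; wc +0.200/-0.350 → slack +0.450/-0.550; half-tol=0.275, Σhalf²=0.126250
  +C: nom +6.000 → Σnom=37.900; wc +0.010/-0.010 → slack +0.460/-0.560; half-tol=0.010, Σhalf²=0.126350
  -D: nom -19.700 → Σnom=18.200; wc +0.290/-0.240 → slack +0.750/-0.800; half-tol=0.265, Σhalf²=0.196575
Nominal = 18.200. Worst-case = [18.200 - 0.800, 18.200 + 0.750] = [17.400, 18.950]. RSS = √0.196575 = 0.443.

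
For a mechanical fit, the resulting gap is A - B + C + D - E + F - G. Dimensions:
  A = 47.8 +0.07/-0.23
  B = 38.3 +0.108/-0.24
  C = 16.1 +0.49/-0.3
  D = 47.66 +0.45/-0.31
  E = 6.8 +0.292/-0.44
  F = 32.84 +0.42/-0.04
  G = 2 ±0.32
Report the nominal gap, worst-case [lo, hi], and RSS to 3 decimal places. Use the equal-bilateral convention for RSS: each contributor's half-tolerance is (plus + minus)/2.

Stack each dimension's contribution:
  +A: nom +47.800 → Σnom=47.800; wc +0.070/-0.230 → slack +0.070/-0.230; half-tol=0.150, Σhalf²=0.022500
  -B: nom -38.300 → Σnom=9.500; wc +0.240/-0.108 → slack +0.310/-0.338; half-tol=0.174, Σhalf²=0.052776
  +C: nom +16.100 → Σnom=25.600; wc +0.490/-0.300 → slack +0.800/-0.638; half-tol=0.395, Σhalf²=0.208801
  +D: nom +47.660 → Σnom=73.260; wc +0.450/-0.310 → slack +1.250/-0.948; half-tol=0.380, Σhalf²=0.353201
  -E: nom -6.800 → Σnom=66.460; wc +0.440/-0.292 → slack +1.690/-1.240; half-tol=0.366, Σhalf²=0.487157
  +F: nom +32.840 → Σnom=99.300; wc +0.420/-0.040 → slack +2.110/-1.280; half-tol=0.230, Σhalf²=0.540057
  -G: nom -2.000 → Σnom=97.300; wc +0.320/-0.320 → slack +2.430/-1.600; half-tol=0.320, Σhalf²=0.642457
Nominal = 97.300. Worst-case = [97.300 - 1.600, 97.300 + 2.430] = [95.700, 99.730]. RSS = √0.642457 = 0.802.

nominal=97.300 wc=[95.700,99.730] rss=0.802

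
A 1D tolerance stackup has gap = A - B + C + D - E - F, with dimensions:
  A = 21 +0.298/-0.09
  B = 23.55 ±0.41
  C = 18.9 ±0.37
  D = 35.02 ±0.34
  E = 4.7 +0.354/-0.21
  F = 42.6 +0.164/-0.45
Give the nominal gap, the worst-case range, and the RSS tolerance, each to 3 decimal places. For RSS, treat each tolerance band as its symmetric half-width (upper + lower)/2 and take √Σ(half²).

Stack each dimension's contribution:
  +A: nom +21.000 → Σnom=21.000; wc +0.298/-0.090 → slack +0.298/-0.090; half-tol=0.194, Σhalf²=0.037636
  -B: nom -23.550 → Σnom=-2.550; wc +0.410/-0.410 → slack +0.708/-0.500; half-tol=0.410, Σhalf²=0.205736
  +C: nom +18.900 → Σnom=16.350; wc +0.370/-0.370 → slack +1.078/-0.870; half-tol=0.370, Σhalf²=0.342636
  +D: nom +35.020 → Σnom=51.370; wc +0.340/-0.340 → slack +1.418/-1.210; half-tol=0.340, Σhalf²=0.458236
  -E: nom -4.700 → Σnom=46.670; wc +0.210/-0.354 → slack +1.628/-1.564; half-tol=0.282, Σhalf²=0.537760
  -F: nom -42.600 → Σnom=4.070; wc +0.450/-0.164 → slack +2.078/-1.728; half-tol=0.307, Σhalf²=0.632009
Nominal = 4.070. Worst-case = [4.070 - 1.728, 4.070 + 2.078] = [2.342, 6.148]. RSS = √0.632009 = 0.795.

nominal=4.070 wc=[2.342,6.148] rss=0.795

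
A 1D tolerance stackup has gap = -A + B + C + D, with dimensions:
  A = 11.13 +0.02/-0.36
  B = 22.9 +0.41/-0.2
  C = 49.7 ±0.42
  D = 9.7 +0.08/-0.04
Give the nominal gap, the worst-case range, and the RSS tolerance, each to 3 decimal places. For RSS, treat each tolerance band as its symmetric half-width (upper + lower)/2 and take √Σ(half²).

Stack each dimension's contribution:
  -A: nom -11.130 → Σnom=-11.130; wc +0.360/-0.020 → slack +0.360/-0.020; half-tol=0.190, Σhalf²=0.036100
  +B: nom +22.900 → Σnom=11.770; wc +0.410/-0.200 → slack +0.770/-0.220; half-tol=0.305, Σhalf²=0.129125
  +C: nom +49.700 → Σnom=61.470; wc +0.420/-0.420 → slack +1.190/-0.640; half-tol=0.420, Σhalf²=0.305525
  +D: nom +9.700 → Σnom=71.170; wc +0.080/-0.040 → slack +1.270/-0.680; half-tol=0.060, Σhalf²=0.309125
Nominal = 71.170. Worst-case = [71.170 - 0.680, 71.170 + 1.270] = [70.490, 72.440]. RSS = √0.309125 = 0.556.

nominal=71.170 wc=[70.490,72.440] rss=0.556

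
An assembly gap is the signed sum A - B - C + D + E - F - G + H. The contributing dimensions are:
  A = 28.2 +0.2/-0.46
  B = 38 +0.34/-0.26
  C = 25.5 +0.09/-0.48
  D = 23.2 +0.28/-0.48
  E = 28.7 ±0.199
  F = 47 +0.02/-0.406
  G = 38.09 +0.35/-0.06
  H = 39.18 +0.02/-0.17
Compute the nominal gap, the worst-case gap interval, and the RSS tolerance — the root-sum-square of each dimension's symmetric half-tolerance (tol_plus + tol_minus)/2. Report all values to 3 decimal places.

nominal=-29.310 wc=[-31.419,-27.405] rss=0.749

Stack each dimension's contribution:
  +A: nom +28.200 → Σnom=28.200; wc +0.200/-0.460 → slack +0.200/-0.460; half-tol=0.330, Σhalf²=0.108900
  -B: nom -38.000 → Σnom=-9.800; wc +0.260/-0.340 → slack +0.460/-0.800; half-tol=0.300, Σhalf²=0.198900
  -C: nom -25.500 → Σnom=-35.300; wc +0.480/-0.090 → slack +0.940/-0.890; half-tol=0.285, Σhalf²=0.280125
  +D: nom +23.200 → Σnom=-12.100; wc +0.280/-0.480 → slack +1.220/-1.370; half-tol=0.380, Σhalf²=0.424525
  +E: nom +28.700 → Σnom=16.600; wc +0.199/-0.199 → slack +1.419/-1.569; half-tol=0.199, Σhalf²=0.464126
  -F: nom -47.000 → Σnom=-30.400; wc +0.406/-0.020 → slack +1.825/-1.589; half-tol=0.213, Σhalf²=0.509495
  -G: nom -38.090 → Σnom=-68.490; wc +0.060/-0.350 → slack +1.885/-1.939; half-tol=0.205, Σhalf²=0.551520
  +H: nom +39.180 → Σnom=-29.310; wc +0.020/-0.170 → slack +1.905/-2.109; half-tol=0.095, Σhalf²=0.560545
Nominal = -29.310. Worst-case = [-29.310 - 2.109, -29.310 + 1.905] = [-31.419, -27.405]. RSS = √0.560545 = 0.749.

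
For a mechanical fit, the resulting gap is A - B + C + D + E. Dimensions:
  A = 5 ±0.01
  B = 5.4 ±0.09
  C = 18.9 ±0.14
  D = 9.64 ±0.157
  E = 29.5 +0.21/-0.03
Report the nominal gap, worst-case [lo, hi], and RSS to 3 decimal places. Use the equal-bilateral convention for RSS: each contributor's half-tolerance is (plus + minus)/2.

Stack each dimension's contribution:
  +A: nom +5.000 → Σnom=5.000; wc +0.010/-0.010 → slack +0.010/-0.010; half-tol=0.010, Σhalf²=0.000100
  -B: nom -5.400 → Σnom=-0.400; wc +0.090/-0.090 → slack +0.100/-0.100; half-tol=0.090, Σhalf²=0.008200
  +C: nom +18.900 → Σnom=18.500; wc +0.140/-0.140 → slack +0.240/-0.240; half-tol=0.140, Σhalf²=0.027800
  +D: nom +9.640 → Σnom=28.140; wc +0.157/-0.157 → slack +0.397/-0.397; half-tol=0.157, Σhalf²=0.052449
  +E: nom +29.500 → Σnom=57.640; wc +0.210/-0.030 → slack +0.607/-0.427; half-tol=0.120, Σhalf²=0.066849
Nominal = 57.640. Worst-case = [57.640 - 0.427, 57.640 + 0.607] = [57.213, 58.247]. RSS = √0.066849 = 0.259.

nominal=57.640 wc=[57.213,58.247] rss=0.259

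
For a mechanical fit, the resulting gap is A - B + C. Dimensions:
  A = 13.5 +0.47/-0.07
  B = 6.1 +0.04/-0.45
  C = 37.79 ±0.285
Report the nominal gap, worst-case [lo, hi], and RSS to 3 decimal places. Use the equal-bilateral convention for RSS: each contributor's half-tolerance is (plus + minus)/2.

nominal=45.190 wc=[44.795,46.395] rss=0.463

Stack each dimension's contribution:
  +A: nom +13.500 → Σnom=13.500; wc +0.470/-0.070 → slack +0.470/-0.070; half-tol=0.270, Σhalf²=0.072900
  -B: nom -6.100 → Σnom=7.400; wc +0.450/-0.040 → slack +0.920/-0.110; half-tol=0.245, Σhalf²=0.132925
  +C: nom +37.790 → Σnom=45.190; wc +0.285/-0.285 → slack +1.205/-0.395; half-tol=0.285, Σhalf²=0.214150
Nominal = 45.190. Worst-case = [45.190 - 0.395, 45.190 + 1.205] = [44.795, 46.395]. RSS = √0.214150 = 0.463.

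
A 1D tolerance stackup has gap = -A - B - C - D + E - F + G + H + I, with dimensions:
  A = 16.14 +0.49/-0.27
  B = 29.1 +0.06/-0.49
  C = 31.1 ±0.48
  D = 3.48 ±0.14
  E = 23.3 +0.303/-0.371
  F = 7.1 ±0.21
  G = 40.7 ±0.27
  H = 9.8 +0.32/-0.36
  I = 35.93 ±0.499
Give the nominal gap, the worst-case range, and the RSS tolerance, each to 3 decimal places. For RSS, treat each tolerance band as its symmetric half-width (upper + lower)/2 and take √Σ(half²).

nominal=22.810 wc=[19.930,25.792] rss=1.032

Stack each dimension's contribution:
  -A: nom -16.140 → Σnom=-16.140; wc +0.270/-0.490 → slack +0.270/-0.490; half-tol=0.380, Σhalf²=0.144400
  -B: nom -29.100 → Σnom=-45.240; wc +0.490/-0.060 → slack +0.760/-0.550; half-tol=0.275, Σhalf²=0.220025
  -C: nom -31.100 → Σnom=-76.340; wc +0.480/-0.480 → slack +1.240/-1.030; half-tol=0.480, Σhalf²=0.450425
  -D: nom -3.480 → Σnom=-79.820; wc +0.140/-0.140 → slack +1.380/-1.170; half-tol=0.140, Σhalf²=0.470025
  +E: nom +23.300 → Σnom=-56.520; wc +0.303/-0.371 → slack +1.683/-1.541; half-tol=0.337, Σhalf²=0.583594
  -F: nom -7.100 → Σnom=-63.620; wc +0.210/-0.210 → slack +1.893/-1.751; half-tol=0.210, Σhalf²=0.627694
  +G: nom +40.700 → Σnom=-22.920; wc +0.270/-0.270 → slack +2.163/-2.021; half-tol=0.270, Σhalf²=0.700594
  +H: nom +9.800 → Σnom=-13.120; wc +0.320/-0.360 → slack +2.483/-2.381; half-tol=0.340, Σhalf²=0.816194
  +I: nom +35.930 → Σnom=22.810; wc +0.499/-0.499 → slack +2.982/-2.880; half-tol=0.499, Σhalf²=1.065195
Nominal = 22.810. Worst-case = [22.810 - 2.880, 22.810 + 2.982] = [19.930, 25.792]. RSS = √1.065195 = 1.032.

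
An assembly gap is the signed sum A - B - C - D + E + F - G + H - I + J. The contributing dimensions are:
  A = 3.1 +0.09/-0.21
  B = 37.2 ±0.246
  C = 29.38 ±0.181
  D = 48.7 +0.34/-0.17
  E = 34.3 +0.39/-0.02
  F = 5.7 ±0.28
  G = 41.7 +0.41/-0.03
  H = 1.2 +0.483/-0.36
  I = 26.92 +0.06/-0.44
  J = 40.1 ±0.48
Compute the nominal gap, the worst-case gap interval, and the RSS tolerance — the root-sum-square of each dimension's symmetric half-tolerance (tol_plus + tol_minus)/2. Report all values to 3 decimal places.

Stack each dimension's contribution:
  +A: nom +3.100 → Σnom=3.100; wc +0.090/-0.210 → slack +0.090/-0.210; half-tol=0.150, Σhalf²=0.022500
  -B: nom -37.200 → Σnom=-34.100; wc +0.246/-0.246 → slack +0.336/-0.456; half-tol=0.246, Σhalf²=0.083016
  -C: nom -29.380 → Σnom=-63.480; wc +0.181/-0.181 → slack +0.517/-0.637; half-tol=0.181, Σhalf²=0.115777
  -D: nom -48.700 → Σnom=-112.180; wc +0.170/-0.340 → slack +0.687/-0.977; half-tol=0.255, Σhalf²=0.180802
  +E: nom +34.300 → Σnom=-77.880; wc +0.390/-0.020 → slack +1.077/-0.997; half-tol=0.205, Σhalf²=0.222827
  +F: nom +5.700 → Σnom=-72.180; wc +0.280/-0.280 → slack +1.357/-1.277; half-tol=0.280, Σhalf²=0.301227
  -G: nom -41.700 → Σnom=-113.880; wc +0.030/-0.410 → slack +1.387/-1.687; half-tol=0.220, Σhalf²=0.349627
  +H: nom +1.200 → Σnom=-112.680; wc +0.483/-0.360 → slack +1.870/-2.047; half-tol=0.421, Σhalf²=0.527289
  -I: nom -26.920 → Σnom=-139.600; wc +0.440/-0.060 → slack +2.310/-2.107; half-tol=0.250, Σhalf²=0.589789
  +J: nom +40.100 → Σnom=-99.500; wc +0.480/-0.480 → slack +2.790/-2.587; half-tol=0.480, Σhalf²=0.820189
Nominal = -99.500. Worst-case = [-99.500 - 2.587, -99.500 + 2.790] = [-102.087, -96.710]. RSS = √0.820189 = 0.906.

nominal=-99.500 wc=[-102.087,-96.710] rss=0.906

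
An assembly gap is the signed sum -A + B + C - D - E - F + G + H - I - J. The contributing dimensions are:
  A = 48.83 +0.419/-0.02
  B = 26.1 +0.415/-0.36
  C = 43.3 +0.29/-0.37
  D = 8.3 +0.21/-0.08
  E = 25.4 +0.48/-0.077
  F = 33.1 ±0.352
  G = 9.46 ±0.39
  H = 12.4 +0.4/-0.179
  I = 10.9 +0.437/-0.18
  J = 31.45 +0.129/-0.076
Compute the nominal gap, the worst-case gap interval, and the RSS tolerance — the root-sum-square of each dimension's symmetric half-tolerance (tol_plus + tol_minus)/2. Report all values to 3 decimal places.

Stack each dimension's contribution:
  -A: nom -48.830 → Σnom=-48.830; wc +0.020/-0.419 → slack +0.020/-0.419; half-tol=0.220, Σhalf²=0.048180
  +B: nom +26.100 → Σnom=-22.730; wc +0.415/-0.360 → slack +0.435/-0.779; half-tol=0.387, Σhalf²=0.198336
  +C: nom +43.300 → Σnom=20.570; wc +0.290/-0.370 → slack +0.725/-1.149; half-tol=0.330, Σhalf²=0.307236
  -D: nom -8.300 → Σnom=12.270; wc +0.080/-0.210 → slack +0.805/-1.359; half-tol=0.145, Σhalf²=0.328261
  -E: nom -25.400 → Σnom=-13.130; wc +0.077/-0.480 → slack +0.882/-1.839; half-tol=0.278, Σhalf²=0.405824
  -F: nom -33.100 → Σnom=-46.230; wc +0.352/-0.352 → slack +1.234/-2.191; half-tol=0.352, Σhalf²=0.529728
  +G: nom +9.460 → Σnom=-36.770; wc +0.390/-0.390 → slack +1.624/-2.581; half-tol=0.390, Σhalf²=0.681828
  +H: nom +12.400 → Σnom=-24.370; wc +0.400/-0.179 → slack +2.024/-2.760; half-tol=0.289, Σhalf²=0.765638
  -I: nom -10.900 → Σnom=-35.270; wc +0.180/-0.437 → slack +2.204/-3.197; half-tol=0.308, Σhalf²=0.860810
  -J: nom -31.450 → Σnom=-66.720; wc +0.076/-0.129 → slack +2.280/-3.326; half-tol=0.103, Σhalf²=0.871316
Nominal = -66.720. Worst-case = [-66.720 - 3.326, -66.720 + 2.280] = [-70.046, -64.440]. RSS = √0.871316 = 0.933.

nominal=-66.720 wc=[-70.046,-64.440] rss=0.933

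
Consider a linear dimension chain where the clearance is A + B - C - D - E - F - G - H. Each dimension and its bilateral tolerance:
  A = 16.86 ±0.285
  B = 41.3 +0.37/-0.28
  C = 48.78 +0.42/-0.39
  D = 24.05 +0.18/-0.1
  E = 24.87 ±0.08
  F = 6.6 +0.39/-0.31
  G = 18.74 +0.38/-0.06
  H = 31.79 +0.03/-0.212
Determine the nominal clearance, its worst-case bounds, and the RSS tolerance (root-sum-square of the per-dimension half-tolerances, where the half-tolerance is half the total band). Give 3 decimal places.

nominal=-96.670 wc=[-98.715,-94.863] rss=0.750

Stack each dimension's contribution:
  +A: nom +16.860 → Σnom=16.860; wc +0.285/-0.285 → slack +0.285/-0.285; half-tol=0.285, Σhalf²=0.081225
  +B: nom +41.300 → Σnom=58.160; wc +0.370/-0.280 → slack +0.655/-0.565; half-tol=0.325, Σhalf²=0.186850
  -C: nom -48.780 → Σnom=9.380; wc +0.390/-0.420 → slack +1.045/-0.985; half-tol=0.405, Σhalf²=0.350875
  -D: nom -24.050 → Σnom=-14.670; wc +0.100/-0.180 → slack +1.145/-1.165; half-tol=0.140, Σhalf²=0.370475
  -E: nom -24.870 → Σnom=-39.540; wc +0.080/-0.080 → slack +1.225/-1.245; half-tol=0.080, Σhalf²=0.376875
  -F: nom -6.600 → Σnom=-46.140; wc +0.310/-0.390 → slack +1.535/-1.635; half-tol=0.350, Σhalf²=0.499375
  -G: nom -18.740 → Σnom=-64.880; wc +0.060/-0.380 → slack +1.595/-2.015; half-tol=0.220, Σhalf²=0.547775
  -H: nom -31.790 → Σnom=-96.670; wc +0.212/-0.030 → slack +1.807/-2.045; half-tol=0.121, Σhalf²=0.562416
Nominal = -96.670. Worst-case = [-96.670 - 2.045, -96.670 + 1.807] = [-98.715, -94.863]. RSS = √0.562416 = 0.750.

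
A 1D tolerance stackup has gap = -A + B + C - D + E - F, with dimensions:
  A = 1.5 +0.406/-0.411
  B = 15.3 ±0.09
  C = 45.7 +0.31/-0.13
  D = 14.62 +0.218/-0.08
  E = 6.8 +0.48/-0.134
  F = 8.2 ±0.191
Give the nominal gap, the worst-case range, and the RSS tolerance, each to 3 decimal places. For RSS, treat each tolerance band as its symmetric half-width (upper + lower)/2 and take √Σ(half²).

nominal=43.480 wc=[42.311,45.042] rss=0.613

Stack each dimension's contribution:
  -A: nom -1.500 → Σnom=-1.500; wc +0.411/-0.406 → slack +0.411/-0.406; half-tol=0.408, Σhalf²=0.166872
  +B: nom +15.300 → Σnom=13.800; wc +0.090/-0.090 → slack +0.501/-0.496; half-tol=0.090, Σhalf²=0.174972
  +C: nom +45.700 → Σnom=59.500; wc +0.310/-0.130 → slack +0.811/-0.626; half-tol=0.220, Σhalf²=0.223372
  -D: nom -14.620 → Σnom=44.880; wc +0.080/-0.218 → slack +0.891/-0.844; half-tol=0.149, Σhalf²=0.245573
  +E: nom +6.800 → Σnom=51.680; wc +0.480/-0.134 → slack +1.371/-0.978; half-tol=0.307, Σhalf²=0.339822
  -F: nom -8.200 → Σnom=43.480; wc +0.191/-0.191 → slack +1.562/-1.169; half-tol=0.191, Σhalf²=0.376303
Nominal = 43.480. Worst-case = [43.480 - 1.169, 43.480 + 1.562] = [42.311, 45.042]. RSS = √0.376303 = 0.613.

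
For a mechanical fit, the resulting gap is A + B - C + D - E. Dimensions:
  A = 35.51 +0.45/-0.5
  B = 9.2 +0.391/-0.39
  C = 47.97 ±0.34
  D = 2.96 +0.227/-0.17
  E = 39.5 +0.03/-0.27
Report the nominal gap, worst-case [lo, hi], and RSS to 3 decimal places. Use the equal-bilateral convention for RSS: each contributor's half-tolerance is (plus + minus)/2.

nominal=-39.800 wc=[-41.230,-38.122] rss=0.745

Stack each dimension's contribution:
  +A: nom +35.510 → Σnom=35.510; wc +0.450/-0.500 → slack +0.450/-0.500; half-tol=0.475, Σhalf²=0.225625
  +B: nom +9.200 → Σnom=44.710; wc +0.391/-0.390 → slack +0.841/-0.890; half-tol=0.391, Σhalf²=0.378115
  -C: nom -47.970 → Σnom=-3.260; wc +0.340/-0.340 → slack +1.181/-1.230; half-tol=0.340, Σhalf²=0.493715
  +D: nom +2.960 → Σnom=-0.300; wc +0.227/-0.170 → slack +1.408/-1.400; half-tol=0.199, Σhalf²=0.533118
  -E: nom -39.500 → Σnom=-39.800; wc +0.270/-0.030 → slack +1.678/-1.430; half-tol=0.150, Σhalf²=0.555617
Nominal = -39.800. Worst-case = [-39.800 - 1.430, -39.800 + 1.678] = [-41.230, -38.122]. RSS = √0.555617 = 0.745.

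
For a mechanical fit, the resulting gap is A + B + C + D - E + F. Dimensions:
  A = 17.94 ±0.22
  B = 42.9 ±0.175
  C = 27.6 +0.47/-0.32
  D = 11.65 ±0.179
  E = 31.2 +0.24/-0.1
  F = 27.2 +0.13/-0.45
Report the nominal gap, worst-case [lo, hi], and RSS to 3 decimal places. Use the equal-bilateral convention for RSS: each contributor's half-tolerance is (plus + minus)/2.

nominal=96.090 wc=[94.506,97.364] rss=0.617

Stack each dimension's contribution:
  +A: nom +17.940 → Σnom=17.940; wc +0.220/-0.220 → slack +0.220/-0.220; half-tol=0.220, Σhalf²=0.048400
  +B: nom +42.900 → Σnom=60.840; wc +0.175/-0.175 → slack +0.395/-0.395; half-tol=0.175, Σhalf²=0.079025
  +C: nom +27.600 → Σnom=88.440; wc +0.470/-0.320 → slack +0.865/-0.715; half-tol=0.395, Σhalf²=0.235050
  +D: nom +11.650 → Σnom=100.090; wc +0.179/-0.179 → slack +1.044/-0.894; half-tol=0.179, Σhalf²=0.267091
  -E: nom -31.200 → Σnom=68.890; wc +0.100/-0.240 → slack +1.144/-1.134; half-tol=0.170, Σhalf²=0.295991
  +F: nom +27.200 → Σnom=96.090; wc +0.130/-0.450 → slack +1.274/-1.584; half-tol=0.290, Σhalf²=0.380091
Nominal = 96.090. Worst-case = [96.090 - 1.584, 96.090 + 1.274] = [94.506, 97.364]. RSS = √0.380091 = 0.617.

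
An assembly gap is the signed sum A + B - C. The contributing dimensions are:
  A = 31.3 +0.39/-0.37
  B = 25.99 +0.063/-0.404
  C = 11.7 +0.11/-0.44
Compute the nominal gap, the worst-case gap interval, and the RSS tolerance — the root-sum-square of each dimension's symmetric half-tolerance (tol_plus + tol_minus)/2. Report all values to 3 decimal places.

Stack each dimension's contribution:
  +A: nom +31.300 → Σnom=31.300; wc +0.390/-0.370 → slack +0.390/-0.370; half-tol=0.380, Σhalf²=0.144400
  +B: nom +25.990 → Σnom=57.290; wc +0.063/-0.404 → slack +0.453/-0.774; half-tol=0.234, Σhalf²=0.198922
  -C: nom -11.700 → Σnom=45.590; wc +0.440/-0.110 → slack +0.893/-0.884; half-tol=0.275, Σhalf²=0.274547
Nominal = 45.590. Worst-case = [45.590 - 0.884, 45.590 + 0.893] = [44.706, 46.483]. RSS = √0.274547 = 0.524.

nominal=45.590 wc=[44.706,46.483] rss=0.524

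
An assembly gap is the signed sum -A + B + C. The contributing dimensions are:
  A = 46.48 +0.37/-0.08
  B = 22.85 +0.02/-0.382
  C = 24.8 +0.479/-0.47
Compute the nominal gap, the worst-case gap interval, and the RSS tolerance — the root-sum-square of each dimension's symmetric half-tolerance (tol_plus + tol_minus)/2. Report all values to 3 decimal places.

Stack each dimension's contribution:
  -A: nom -46.480 → Σnom=-46.480; wc +0.080/-0.370 → slack +0.080/-0.370; half-tol=0.225, Σhalf²=0.050625
  +B: nom +22.850 → Σnom=-23.630; wc +0.020/-0.382 → slack +0.100/-0.752; half-tol=0.201, Σhalf²=0.091026
  +C: nom +24.800 → Σnom=1.170; wc +0.479/-0.470 → slack +0.579/-1.222; half-tol=0.474, Σhalf²=0.316176
Nominal = 1.170. Worst-case = [1.170 - 1.222, 1.170 + 0.579] = [-0.052, 1.749]. RSS = √0.316176 = 0.562.

nominal=1.170 wc=[-0.052,1.749] rss=0.562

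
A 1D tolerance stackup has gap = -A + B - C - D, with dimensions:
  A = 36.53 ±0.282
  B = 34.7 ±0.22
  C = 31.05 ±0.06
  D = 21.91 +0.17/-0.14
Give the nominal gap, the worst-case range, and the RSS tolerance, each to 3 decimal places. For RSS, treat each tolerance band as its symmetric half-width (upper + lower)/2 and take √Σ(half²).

nominal=-54.790 wc=[-55.522,-54.088] rss=0.394

Stack each dimension's contribution:
  -A: nom -36.530 → Σnom=-36.530; wc +0.282/-0.282 → slack +0.282/-0.282; half-tol=0.282, Σhalf²=0.079524
  +B: nom +34.700 → Σnom=-1.830; wc +0.220/-0.220 → slack +0.502/-0.502; half-tol=0.220, Σhalf²=0.127924
  -C: nom -31.050 → Σnom=-32.880; wc +0.060/-0.060 → slack +0.562/-0.562; half-tol=0.060, Σhalf²=0.131524
  -D: nom -21.910 → Σnom=-54.790; wc +0.140/-0.170 → slack +0.702/-0.732; half-tol=0.155, Σhalf²=0.155549
Nominal = -54.790. Worst-case = [-54.790 - 0.732, -54.790 + 0.702] = [-55.522, -54.088]. RSS = √0.155549 = 0.394.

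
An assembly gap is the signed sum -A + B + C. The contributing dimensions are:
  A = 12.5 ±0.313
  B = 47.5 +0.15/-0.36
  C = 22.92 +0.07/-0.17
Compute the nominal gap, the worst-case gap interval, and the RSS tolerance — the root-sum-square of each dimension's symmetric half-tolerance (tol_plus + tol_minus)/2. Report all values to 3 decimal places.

nominal=57.920 wc=[57.077,58.453] rss=0.421

Stack each dimension's contribution:
  -A: nom -12.500 → Σnom=-12.500; wc +0.313/-0.313 → slack +0.313/-0.313; half-tol=0.313, Σhalf²=0.097969
  +B: nom +47.500 → Σnom=35.000; wc +0.150/-0.360 → slack +0.463/-0.673; half-tol=0.255, Σhalf²=0.162994
  +C: nom +22.920 → Σnom=57.920; wc +0.070/-0.170 → slack +0.533/-0.843; half-tol=0.120, Σhalf²=0.177394
Nominal = 57.920. Worst-case = [57.920 - 0.843, 57.920 + 0.533] = [57.077, 58.453]. RSS = √0.177394 = 0.421.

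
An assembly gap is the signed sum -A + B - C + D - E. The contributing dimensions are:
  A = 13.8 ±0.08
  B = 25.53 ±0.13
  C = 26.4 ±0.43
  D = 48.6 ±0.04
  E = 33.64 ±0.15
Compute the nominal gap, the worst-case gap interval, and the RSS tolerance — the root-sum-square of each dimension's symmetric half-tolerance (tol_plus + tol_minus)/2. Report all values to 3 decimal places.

Stack each dimension's contribution:
  -A: nom -13.800 → Σnom=-13.800; wc +0.080/-0.080 → slack +0.080/-0.080; half-tol=0.080, Σhalf²=0.006400
  +B: nom +25.530 → Σnom=11.730; wc +0.130/-0.130 → slack +0.210/-0.210; half-tol=0.130, Σhalf²=0.023300
  -C: nom -26.400 → Σnom=-14.670; wc +0.430/-0.430 → slack +0.640/-0.640; half-tol=0.430, Σhalf²=0.208200
  +D: nom +48.600 → Σnom=33.930; wc +0.040/-0.040 → slack +0.680/-0.680; half-tol=0.040, Σhalf²=0.209800
  -E: nom -33.640 → Σnom=0.290; wc +0.150/-0.150 → slack +0.830/-0.830; half-tol=0.150, Σhalf²=0.232300
Nominal = 0.290. Worst-case = [0.290 - 0.830, 0.290 + 0.830] = [-0.540, 1.120]. RSS = √0.232300 = 0.482.

nominal=0.290 wc=[-0.540,1.120] rss=0.482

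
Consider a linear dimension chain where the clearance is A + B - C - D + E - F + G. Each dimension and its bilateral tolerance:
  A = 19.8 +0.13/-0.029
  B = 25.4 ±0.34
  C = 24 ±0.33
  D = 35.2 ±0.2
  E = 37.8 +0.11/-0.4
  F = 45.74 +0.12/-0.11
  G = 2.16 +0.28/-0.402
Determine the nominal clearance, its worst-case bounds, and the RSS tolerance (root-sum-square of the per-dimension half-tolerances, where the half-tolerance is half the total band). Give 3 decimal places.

nominal=-19.780 wc=[-21.601,-18.280] rss=0.682

Stack each dimension's contribution:
  +A: nom +19.800 → Σnom=19.800; wc +0.130/-0.029 → slack +0.130/-0.029; half-tol=0.080, Σhalf²=0.006320
  +B: nom +25.400 → Σnom=45.200; wc +0.340/-0.340 → slack +0.470/-0.369; half-tol=0.340, Σhalf²=0.121920
  -C: nom -24.000 → Σnom=21.200; wc +0.330/-0.330 → slack +0.800/-0.699; half-tol=0.330, Σhalf²=0.230820
  -D: nom -35.200 → Σnom=-14.000; wc +0.200/-0.200 → slack +1.000/-0.899; half-tol=0.200, Σhalf²=0.270820
  +E: nom +37.800 → Σnom=23.800; wc +0.110/-0.400 → slack +1.110/-1.299; half-tol=0.255, Σhalf²=0.335845
  -F: nom -45.740 → Σnom=-21.940; wc +0.110/-0.120 → slack +1.220/-1.419; half-tol=0.115, Σhalf²=0.349070
  +G: nom +2.160 → Σnom=-19.780; wc +0.280/-0.402 → slack +1.500/-1.821; half-tol=0.341, Σhalf²=0.465351
Nominal = -19.780. Worst-case = [-19.780 - 1.821, -19.780 + 1.500] = [-21.601, -18.280]. RSS = √0.465351 = 0.682.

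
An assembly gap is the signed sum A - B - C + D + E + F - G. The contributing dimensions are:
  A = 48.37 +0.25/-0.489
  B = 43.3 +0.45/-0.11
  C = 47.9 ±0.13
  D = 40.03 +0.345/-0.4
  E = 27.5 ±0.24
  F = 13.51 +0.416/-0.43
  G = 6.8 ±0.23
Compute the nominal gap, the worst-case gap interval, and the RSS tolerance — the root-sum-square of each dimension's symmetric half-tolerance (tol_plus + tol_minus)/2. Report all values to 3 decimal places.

Stack each dimension's contribution:
  +A: nom +48.370 → Σnom=48.370; wc +0.250/-0.489 → slack +0.250/-0.489; half-tol=0.369, Σhalf²=0.136530
  -B: nom -43.300 → Σnom=5.070; wc +0.110/-0.450 → slack +0.360/-0.939; half-tol=0.280, Σhalf²=0.214930
  -C: nom -47.900 → Σnom=-42.830; wc +0.130/-0.130 → slack +0.490/-1.069; half-tol=0.130, Σhalf²=0.231830
  +D: nom +40.030 → Σnom=-2.800; wc +0.345/-0.400 → slack +0.835/-1.469; half-tol=0.372, Σhalf²=0.370586
  +E: nom +27.500 → Σnom=24.700; wc +0.240/-0.240 → slack +1.075/-1.709; half-tol=0.240, Σhalf²=0.428186
  +F: nom +13.510 → Σnom=38.210; wc +0.416/-0.430 → slack +1.491/-2.139; half-tol=0.423, Σhalf²=0.607115
  -G: nom -6.800 → Σnom=31.410; wc +0.230/-0.230 → slack +1.721/-2.369; half-tol=0.230, Σhalf²=0.660015
Nominal = 31.410. Worst-case = [31.410 - 2.369, 31.410 + 1.721] = [29.041, 33.131]. RSS = √0.660015 = 0.812.

nominal=31.410 wc=[29.041,33.131] rss=0.812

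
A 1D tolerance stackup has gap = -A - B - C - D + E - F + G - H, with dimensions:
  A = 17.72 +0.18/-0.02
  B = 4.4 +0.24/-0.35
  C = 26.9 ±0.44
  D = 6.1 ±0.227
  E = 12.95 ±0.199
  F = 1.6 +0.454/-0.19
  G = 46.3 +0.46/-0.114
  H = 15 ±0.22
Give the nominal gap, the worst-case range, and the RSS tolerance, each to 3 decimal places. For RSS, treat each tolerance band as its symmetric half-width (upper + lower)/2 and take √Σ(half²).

Stack each dimension's contribution:
  -A: nom -17.720 → Σnom=-17.720; wc +0.020/-0.180 → slack +0.020/-0.180; half-tol=0.100, Σhalf²=0.010000
  -B: nom -4.400 → Σnom=-22.120; wc +0.350/-0.240 → slack +0.370/-0.420; half-tol=0.295, Σhalf²=0.097025
  -C: nom -26.900 → Σnom=-49.020; wc +0.440/-0.440 → slack +0.810/-0.860; half-tol=0.440, Σhalf²=0.290625
  -D: nom -6.100 → Σnom=-55.120; wc +0.227/-0.227 → slack +1.037/-1.087; half-tol=0.227, Σhalf²=0.342154
  +E: nom +12.950 → Σnom=-42.170; wc +0.199/-0.199 → slack +1.236/-1.286; half-tol=0.199, Σhalf²=0.381755
  -F: nom -1.600 → Σnom=-43.770; wc +0.190/-0.454 → slack +1.426/-1.740; half-tol=0.322, Σhalf²=0.485439
  +G: nom +46.300 → Σnom=2.530; wc +0.460/-0.114 → slack +1.886/-1.854; half-tol=0.287, Σhalf²=0.567808
  -H: nom -15.000 → Σnom=-12.470; wc +0.220/-0.220 → slack +2.106/-2.074; half-tol=0.220, Σhalf²=0.616208
Nominal = -12.470. Worst-case = [-12.470 - 2.074, -12.470 + 2.106] = [-14.544, -10.364]. RSS = √0.616208 = 0.785.

nominal=-12.470 wc=[-14.544,-10.364] rss=0.785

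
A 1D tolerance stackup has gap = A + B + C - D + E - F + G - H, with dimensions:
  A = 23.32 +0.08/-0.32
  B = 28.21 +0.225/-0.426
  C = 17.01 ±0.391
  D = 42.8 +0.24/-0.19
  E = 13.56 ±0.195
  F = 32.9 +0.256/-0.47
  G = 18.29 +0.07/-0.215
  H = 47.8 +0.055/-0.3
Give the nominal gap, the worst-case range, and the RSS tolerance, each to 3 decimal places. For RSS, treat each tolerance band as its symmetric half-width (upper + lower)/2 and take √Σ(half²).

Stack each dimension's contribution:
  +A: nom +23.320 → Σnom=23.320; wc +0.080/-0.320 → slack +0.080/-0.320; half-tol=0.200, Σhalf²=0.040000
  +B: nom +28.210 → Σnom=51.530; wc +0.225/-0.426 → slack +0.305/-0.746; half-tol=0.326, Σhalf²=0.145950
  +C: nom +17.010 → Σnom=68.540; wc +0.391/-0.391 → slack +0.696/-1.137; half-tol=0.391, Σhalf²=0.298831
  -D: nom -42.800 → Σnom=25.740; wc +0.190/-0.240 → slack +0.886/-1.377; half-tol=0.215, Σhalf²=0.345056
  +E: nom +13.560 → Σnom=39.300; wc +0.195/-0.195 → slack +1.081/-1.572; half-tol=0.195, Σhalf²=0.383081
  -F: nom -32.900 → Σnom=6.400; wc +0.470/-0.256 → slack +1.551/-1.828; half-tol=0.363, Σhalf²=0.514850
  +G: nom +18.290 → Σnom=24.690; wc +0.070/-0.215 → slack +1.621/-2.043; half-tol=0.143, Σhalf²=0.535157
  -H: nom -47.800 → Σnom=-23.110; wc +0.300/-0.055 → slack +1.921/-2.098; half-tol=0.177, Σhalf²=0.566663
Nominal = -23.110. Worst-case = [-23.110 - 2.098, -23.110 + 1.921] = [-25.208, -21.189]. RSS = √0.566663 = 0.753.

nominal=-23.110 wc=[-25.208,-21.189] rss=0.753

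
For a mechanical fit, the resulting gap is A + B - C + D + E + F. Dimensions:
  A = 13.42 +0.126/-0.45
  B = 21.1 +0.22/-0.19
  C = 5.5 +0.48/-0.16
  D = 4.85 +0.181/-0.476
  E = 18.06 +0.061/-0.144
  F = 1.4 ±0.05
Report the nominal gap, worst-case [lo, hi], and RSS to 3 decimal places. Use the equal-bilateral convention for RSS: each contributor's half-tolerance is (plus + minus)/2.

Stack each dimension's contribution:
  +A: nom +13.420 → Σnom=13.420; wc +0.126/-0.450 → slack +0.126/-0.450; half-tol=0.288, Σhalf²=0.082944
  +B: nom +21.100 → Σnom=34.520; wc +0.220/-0.190 → slack +0.346/-0.640; half-tol=0.205, Σhalf²=0.124969
  -C: nom -5.500 → Σnom=29.020; wc +0.160/-0.480 → slack +0.506/-1.120; half-tol=0.320, Σhalf²=0.227369
  +D: nom +4.850 → Σnom=33.870; wc +0.181/-0.476 → slack +0.687/-1.596; half-tol=0.329, Σhalf²=0.335281
  +E: nom +18.060 → Σnom=51.930; wc +0.061/-0.144 → slack +0.748/-1.740; half-tol=0.102, Σhalf²=0.345788
  +F: nom +1.400 → Σnom=53.330; wc +0.050/-0.050 → slack +0.798/-1.790; half-tol=0.050, Σhalf²=0.348288
Nominal = 53.330. Worst-case = [53.330 - 1.790, 53.330 + 0.798] = [51.540, 54.128]. RSS = √0.348288 = 0.590.

nominal=53.330 wc=[51.540,54.128] rss=0.590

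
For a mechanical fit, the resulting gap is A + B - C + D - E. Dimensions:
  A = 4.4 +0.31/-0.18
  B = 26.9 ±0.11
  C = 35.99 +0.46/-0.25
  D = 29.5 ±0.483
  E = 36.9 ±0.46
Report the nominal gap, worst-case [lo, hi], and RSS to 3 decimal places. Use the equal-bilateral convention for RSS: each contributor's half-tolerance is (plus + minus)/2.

Stack each dimension's contribution:
  +A: nom +4.400 → Σnom=4.400; wc +0.310/-0.180 → slack +0.310/-0.180; half-tol=0.245, Σhalf²=0.060025
  +B: nom +26.900 → Σnom=31.300; wc +0.110/-0.110 → slack +0.420/-0.290; half-tol=0.110, Σhalf²=0.072125
  -C: nom -35.990 → Σnom=-4.690; wc +0.250/-0.460 → slack +0.670/-0.750; half-tol=0.355, Σhalf²=0.198150
  +D: nom +29.500 → Σnom=24.810; wc +0.483/-0.483 → slack +1.153/-1.233; half-tol=0.483, Σhalf²=0.431439
  -E: nom -36.900 → Σnom=-12.090; wc +0.460/-0.460 → slack +1.613/-1.693; half-tol=0.460, Σhalf²=0.643039
Nominal = -12.090. Worst-case = [-12.090 - 1.693, -12.090 + 1.613] = [-13.783, -10.477]. RSS = √0.643039 = 0.802.

nominal=-12.090 wc=[-13.783,-10.477] rss=0.802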